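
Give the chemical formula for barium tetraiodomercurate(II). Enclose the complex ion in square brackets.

Ligands: 4 iodo (I, -1). Ligand charge sum = -4.
With Hg in oxidation state +2, the complex ion is [Hg...]^2−.
Charge balance with barium (+2) requires 1 complex ion per 1 barium.

Ba[HgI4]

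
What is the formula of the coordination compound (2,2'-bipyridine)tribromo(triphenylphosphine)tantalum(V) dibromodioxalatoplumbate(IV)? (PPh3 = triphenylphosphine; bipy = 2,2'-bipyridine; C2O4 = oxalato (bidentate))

[Ta(bipy)Br3(PPh3)][PbBr2(C2O4)2]

Cation [Ta…]: ligand charges -3, Ta(V) ⇒ ion charge 2+.
Anion [Pb…]: ligand charges -6, Pb(IV) ⇒ ion charge 2−.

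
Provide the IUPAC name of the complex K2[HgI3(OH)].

The 2 potassium counter-ions carry a total charge of +2, so each complex ion is 2−.
Ligand charges: 1×hydroxo (-1 each), 3×iodo (-1 each); total -4. So Hg + (-4) = 2−, giving Hg = +2.
Ligands are named alphabetically: hydroxo before iodo.
The complex ion is anionic, so mercury takes the -ate form mercurate(II).

potassium hydroxotriiodomercurate(II)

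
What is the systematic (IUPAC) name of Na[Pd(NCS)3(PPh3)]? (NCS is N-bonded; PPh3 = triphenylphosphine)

sodium triisothiocyanato(triphenylphosphine)palladate(II)

The 1 sodium counter-ion carries a total charge of +1, so each complex ion is 1−.
Ligand charges: 3×isothiocyanato (-1 each), 1×triphenylphosphine (neutral); total -3. So Pd + (-3) = 1−, giving Pd = +2.
Ligands are named alphabetically: isothiocyanato before triphenylphosphine.
The complex ion is anionic, so palladium takes the -ate form palladate(II).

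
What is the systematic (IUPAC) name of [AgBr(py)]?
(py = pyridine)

bromo(pyridine)silver(I)

There is no counter-ion, so the complex is neutral overall.
Ligand charges: 1×bromo (-1 each), 1×pyridine (neutral); total -1. So Ag + (-1) = 0, giving Ag = +1.
Ligands are named alphabetically: bromo before pyridine.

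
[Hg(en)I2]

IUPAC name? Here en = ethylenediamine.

There is no counter-ion, so the complex is neutral overall.
Ligand charges: 2×iodo (-1 each), 1×ethylenediamine (neutral); total -2. So Hg + (-2) = 0, giving Hg = +2.
Ligands are named alphabetically: ethylenediamine before iodo.

(ethylenediamine)diiodomercury(II)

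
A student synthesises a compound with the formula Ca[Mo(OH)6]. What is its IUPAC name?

calcium hexahydroxomolybdate(IV)

The 1 calcium counter-ion carries a total charge of +2, so each complex ion is 2−.
Ligand charges: 6×hydroxo (-1 each); total -6. So Mo + (-6) = 2−, giving Mo = +4.
The complex ion is anionic, so molybdenum takes the -ate form molybdate(IV).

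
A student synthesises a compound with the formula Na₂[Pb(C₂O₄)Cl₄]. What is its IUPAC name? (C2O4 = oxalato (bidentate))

sodium tetrachlorooxalatoplumbate(IV)

The 2 sodium counter-ions carry a total charge of +2, so each complex ion is 2−.
Ligand charges: 1×oxalato (-2 each), 4×chloro (-1 each); total -6. So Pb + (-6) = 2−, giving Pb = +4.
Ligands are named alphabetically: chloro before oxalato.
The complex ion is anionic, so lead takes the -ate form plumbate(IV).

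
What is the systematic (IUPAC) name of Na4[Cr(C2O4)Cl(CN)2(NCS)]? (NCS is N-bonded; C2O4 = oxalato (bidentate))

sodium chlorodicyanoisothiocyanatooxalatochromate(II)

The 4 sodium counter-ions carry a total charge of +4, so each complex ion is 4−.
Ligand charges: 1×isothiocyanato (-1 each), 2×cyano (-1 each), 1×chloro (-1 each), 1×oxalato (-2 each); total -6. So Cr + (-6) = 4−, giving Cr = +2.
Ligands are named alphabetically: chloro before cyano before isothiocyanato before oxalato.
The complex ion is anionic, so chromium takes the -ate form chromate(II).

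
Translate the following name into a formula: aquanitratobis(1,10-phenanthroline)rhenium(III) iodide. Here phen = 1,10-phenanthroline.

[Re(H2O)(NO3)(phen)2]I2

Ligands: 1 nitrato (NO3, -1), 2 1,10-phenanthroline (phen, neutral), 1 aqua (H2O, neutral). Ligand charge sum = -1.
With Re in oxidation state +3, the complex ion is [Re...]^2+.
Charge balance with iodide (-1) requires 1 complex ion per 2 iodide.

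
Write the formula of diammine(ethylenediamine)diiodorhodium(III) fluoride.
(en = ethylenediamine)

[Rh(en)I2(NH3)2]F

Ligands: 2 iodo (I, -1), 2 ammine (NH3, neutral), 1 ethylenediamine (en, neutral). Ligand charge sum = -2.
Charge balance with fluoride (-1) requires 1 complex ion per 1 fluoride.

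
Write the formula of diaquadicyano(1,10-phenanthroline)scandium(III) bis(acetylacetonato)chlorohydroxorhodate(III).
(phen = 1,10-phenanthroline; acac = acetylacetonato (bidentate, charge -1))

Cation [Sc…]: ligand charges -2, Sc(III) ⇒ ion charge 1+.
Anion [Rh…]: ligand charges -4, Rh(III) ⇒ ion charge 1−.
One 1+ cation balances one 1− anion.

[Sc(CN)2(H2O)2(phen)][Rh(acac)2Cl(OH)]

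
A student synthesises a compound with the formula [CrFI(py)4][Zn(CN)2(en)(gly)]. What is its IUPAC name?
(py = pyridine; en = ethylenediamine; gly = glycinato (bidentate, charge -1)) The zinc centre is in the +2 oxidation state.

fluoroiodotetrakis(pyridine)chromium(III) dicyano(ethylenediamine)(glycinato)zincate(II)

Both ions are complex: the cation is named first with the plain metal name, the anion second with the -ate form; each ion's ligands are alphabetised independently.
Zn is given as +2; the anion's ligand charges sum to -3, so the complex anion is 1−.
A 1:1 salt means the cation carries the equal and opposite charge, 1+.
Cation: ligand charges sum to -2; for the ion to be 1+, Cr = +3.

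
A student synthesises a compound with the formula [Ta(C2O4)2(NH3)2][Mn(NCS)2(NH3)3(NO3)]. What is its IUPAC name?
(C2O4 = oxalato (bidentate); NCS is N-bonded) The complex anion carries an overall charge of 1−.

The complex anion is given as 1−; its ligand charges sum to -3, so Mn = +2.
A 1:1 salt means the cation carries the equal and opposite charge, 1+.
Cation: ligand charges sum to -4; for the ion to be 1+, Ta = +5.

diamminedioxalatotantalum(V) triamminediisothiocyanatonitratomanganate(II)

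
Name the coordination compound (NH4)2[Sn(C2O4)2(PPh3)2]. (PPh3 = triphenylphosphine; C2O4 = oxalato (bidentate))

The 2 ammonium counter-ions carry a total charge of +2, so each complex ion is 2−.
Ligand charges: 2×triphenylphosphine (neutral), 2×oxalato (-2 each); total -4. So Sn + (-4) = 2−, giving Sn = +2.
The complex ion is anionic, so tin takes the -ate form stannate(II).

ammonium dioxalatobis(triphenylphosphine)stannate(II)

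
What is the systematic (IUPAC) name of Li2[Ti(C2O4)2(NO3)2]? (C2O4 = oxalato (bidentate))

The 2 lithium counter-ions carry a total charge of +2, so each complex ion is 2−.
Ligand charges: 2×oxalato (-2 each), 2×nitrato (-1 each); total -6. So Ti + (-6) = 2−, giving Ti = +4.
Ligands are named alphabetically: nitrato before oxalato.
The complex ion is anionic, so titanium takes the -ate form titanate(IV).

lithium dinitratodioxalatotitanate(IV)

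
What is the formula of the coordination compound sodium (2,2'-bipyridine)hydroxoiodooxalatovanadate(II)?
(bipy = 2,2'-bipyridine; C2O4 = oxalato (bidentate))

Na2[V(bipy)(C2O4)I(OH)]

Ligands: 1 iodo (I, -1), 1 hydroxo (OH, -1), 1 2,2'-bipyridine (bipy, neutral), 1 oxalato (C2O4, -2). Ligand charge sum = -4.
With V in oxidation state +2, the complex ion is [V...]^2−.
Charge balance with sodium (+1) requires 1 complex ion per 2 sodium.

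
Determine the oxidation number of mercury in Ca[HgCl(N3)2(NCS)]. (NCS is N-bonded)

1 calcium outside the brackets (+2 each) → the complex ion is 2−.
Ligand charges: 1×NCS = -1; 1×Cl = -1; 2×N3 = -2; sum -4.
Hg + (-4) = 2− ⇒ Hg is +2.

+2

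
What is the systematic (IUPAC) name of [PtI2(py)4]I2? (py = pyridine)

The 2 iodide counter-ions carry a total charge of -2, so each complex ion is 2+.
Ligand charges: 4×pyridine (neutral), 2×iodo (-1 each); total -2. So Pt + (-2) = 2+, giving Pt = +4.
Ligands are named alphabetically: iodo before pyridine.

diiodotetrakis(pyridine)platinum(IV) iodide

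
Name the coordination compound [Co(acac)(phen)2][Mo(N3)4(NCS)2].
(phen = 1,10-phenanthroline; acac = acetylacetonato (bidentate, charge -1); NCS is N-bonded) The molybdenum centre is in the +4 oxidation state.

Mo is given as +4; the anion's ligand charges sum to -6, so the complex anion is 2−.
A 1:1 salt means the cation carries the equal and opposite charge, 2+.
Cation: ligand charges sum to -1; for the ion to be 2+, Co = +3.

(acetylacetonato)bis(1,10-phenanthroline)cobalt(III) tetraazidodiisothiocyanatomolybdate(IV)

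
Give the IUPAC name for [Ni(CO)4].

There is no counter-ion, so the complex is neutral overall.
Ligand charges: 4×carbonyl (neutral); total 0. So Ni + (0) = 0, giving Ni = 0.

tetracarbonylnickel(0)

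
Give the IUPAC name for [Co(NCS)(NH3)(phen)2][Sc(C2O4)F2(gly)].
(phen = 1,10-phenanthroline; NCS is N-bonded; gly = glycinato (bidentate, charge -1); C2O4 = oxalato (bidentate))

Both ions are complex: the cation is named first with the plain metal name, the anion second with the -ate form; each ion's ligands are alphabetised independently.
Scandium is always +3 in its complexes; the anion's ligand charges sum to -5, so the complex anion is 2−.
A 1:1 salt means the cation carries the equal and opposite charge, 2+.
Cation: ligand charges sum to -1; for the ion to be 2+, Co = +3.

ammineisothiocyanatobis(1,10-phenanthroline)cobalt(III) difluoro(glycinato)oxalatoscandate(III)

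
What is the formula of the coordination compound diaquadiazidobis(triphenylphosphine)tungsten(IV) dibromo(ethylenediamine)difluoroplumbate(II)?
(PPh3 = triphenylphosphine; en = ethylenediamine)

Cation [W…]: ligand charges -2, W(IV) ⇒ ion charge 2+.
Anion [Pb…]: ligand charges -4, Pb(II) ⇒ ion charge 2−.

[W(H2O)2(N3)2(PPh3)2][PbBr2(en)F2]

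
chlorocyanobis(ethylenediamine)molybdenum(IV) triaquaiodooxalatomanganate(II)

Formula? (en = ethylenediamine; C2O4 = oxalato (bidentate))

Cation [Mo…]: ligand charges -2, Mo(IV) ⇒ ion charge 2+.
Anion [Mn…]: ligand charges -3, Mn(II) ⇒ ion charge 1−.
One 2+ cation requires 2 of the 1− anion.

[MoCl(CN)(en)2][Mn(C2O4)(H2O)3I]2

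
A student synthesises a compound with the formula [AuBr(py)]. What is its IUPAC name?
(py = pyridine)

bromo(pyridine)gold(I)

There is no counter-ion, so the complex is neutral overall.
Ligand charges: 1×pyridine (neutral), 1×bromo (-1 each); total -1. So Au + (-1) = 0, giving Au = +1.
Ligands are named alphabetically: bromo before pyridine.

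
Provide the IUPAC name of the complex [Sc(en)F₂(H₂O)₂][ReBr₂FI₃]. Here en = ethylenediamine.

Both ions are complex: the cation is named first with the plain metal name, the anion second with the -ate form; each ion's ligands are alphabetised independently.
Scandium is always +3 in its complexes; the cation's ligand charges sum to -2, so the complex cation is 1+.
A 1:1 salt means the anion carries the equal and opposite charge, 1−.
Anion: ligand charges sum to -6; for the ion to be 1−, Re = +5.

diaqua(ethylenediamine)difluoroscandium(III) dibromofluorotriiodorhenate(V)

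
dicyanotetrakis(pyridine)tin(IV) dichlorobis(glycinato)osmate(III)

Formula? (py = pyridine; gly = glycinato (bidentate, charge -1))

Cation [Sn…]: ligand charges -2, Sn(IV) ⇒ ion charge 2+.
Anion [Os…]: ligand charges -4, Os(III) ⇒ ion charge 1−.
One 2+ cation requires 2 of the 1− anion.

[Sn(CN)2(py)4][OsCl2(gly)2]2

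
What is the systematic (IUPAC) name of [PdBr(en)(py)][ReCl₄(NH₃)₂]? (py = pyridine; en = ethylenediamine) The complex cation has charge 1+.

Both ions are complex: the cation is named first with the plain metal name, the anion second with the -ate form; each ion's ligands are alphabetised independently.
The complex cation is given as 1+; its ligand charges sum to -1, so Pd = +2.
A 1:1 salt means the anion carries the equal and opposite charge, 1−.
Anion: ligand charges sum to -4; for the ion to be 1−, Re = +3.

bromo(ethylenediamine)(pyridine)palladium(II) diamminetetrachlororhenate(III)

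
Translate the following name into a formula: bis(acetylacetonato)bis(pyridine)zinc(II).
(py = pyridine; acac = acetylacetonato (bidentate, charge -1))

Ligands: 2 pyridine (py, neutral), 2 acetylacetonato (acac, -1). Ligand charge sum = -2.
With Zn in oxidation state +2, the complex ion is [Zn...].

[Zn(acac)2(py)2]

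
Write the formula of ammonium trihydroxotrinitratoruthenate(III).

(NH4)3[Ru(NO3)3(OH)3]

Ligands: 3 nitrato (NO3, -1), 3 hydroxo (OH, -1). Ligand charge sum = -6.
Charge balance with ammonium (+1) requires 1 complex ion per 3 ammonium.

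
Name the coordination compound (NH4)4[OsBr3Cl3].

ammonium tribromotrichloroosmate(II)

The 4 ammonium counter-ions carry a total charge of +4, so each complex ion is 4−.
Ligand charges: 3×chloro (-1 each), 3×bromo (-1 each); total -6. So Os + (-6) = 4−, giving Os = +2.
Ligands are named alphabetically: bromo before chloro.
The complex ion is anionic, so osmium takes the -ate form osmate(II).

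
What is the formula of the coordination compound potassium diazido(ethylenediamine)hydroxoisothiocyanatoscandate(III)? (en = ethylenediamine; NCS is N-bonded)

Ligands: 1 ethylenediamine (en, neutral), 1 isothiocyanato (NCS, -1), 1 hydroxo (OH, -1), 2 azido (N3, -1). Ligand charge sum = -4.
With Sc in oxidation state +3, the complex ion is [Sc...]^1−.
Charge balance with potassium (+1) requires 1 complex ion per 1 potassium.

K[Sc(en)(N3)2(NCS)(OH)]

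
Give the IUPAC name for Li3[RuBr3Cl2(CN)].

lithium tribromodichlorocyanoruthenate(III)

The 3 lithium counter-ions carry a total charge of +3, so each complex ion is 3−.
Ligand charges: 3×bromo (-1 each), 1×cyano (-1 each), 2×chloro (-1 each); total -6. So Ru + (-6) = 3−, giving Ru = +3.
Ligands are named alphabetically: bromo before chloro before cyano.
The complex ion is anionic, so ruthenium takes the -ate form ruthenate(III).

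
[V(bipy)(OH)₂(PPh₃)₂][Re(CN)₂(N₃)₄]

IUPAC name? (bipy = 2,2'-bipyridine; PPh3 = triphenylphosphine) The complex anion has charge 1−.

(2,2'-bipyridine)dihydroxobis(triphenylphosphine)vanadium(III) tetraazidodicyanorhenate(V)

The complex anion is given as 1−; its ligand charges sum to -6, so Re = +5.
A 1:1 salt means the cation carries the equal and opposite charge, 1+.
Cation: ligand charges sum to -2; for the ion to be 1+, V = +3.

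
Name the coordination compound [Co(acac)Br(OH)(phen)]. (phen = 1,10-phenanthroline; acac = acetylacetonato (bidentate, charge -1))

(acetylacetonato)bromohydroxo(1,10-phenanthroline)cobalt(III)

There is no counter-ion, so the complex is neutral overall.
Ligand charges: 1×hydroxo (-1 each), 1×1,10-phenanthroline (neutral), 1×acetylacetonato (-1 each), 1×bromo (-1 each); total -3. So Co + (-3) = 0, giving Co = +3.
Ligands are named alphabetically: acetylacetonato before bromo before hydroxo before phenanthroline.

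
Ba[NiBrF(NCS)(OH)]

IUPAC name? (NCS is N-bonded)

The 1 barium counter-ion carries a total charge of +2, so each complex ion is 2−.
Ligand charges: 1×bromo (-1 each), 1×fluoro (-1 each), 1×isothiocyanato (-1 each), 1×hydroxo (-1 each); total -4. So Ni + (-4) = 2−, giving Ni = +2.
The complex ion is anionic, so nickel takes the -ate form nickelate(II).

barium bromofluorohydroxoisothiocyanatonickelate(II)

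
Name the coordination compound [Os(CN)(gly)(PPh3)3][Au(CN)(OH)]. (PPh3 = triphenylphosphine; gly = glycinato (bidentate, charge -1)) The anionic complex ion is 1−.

Both ions are complex: the cation is named first with the plain metal name, the anion second with the -ate form; each ion's ligands are alphabetised independently.
The complex anion is given as 1−; its ligand charges sum to -2, so Au = +1.
A 1:1 salt means the cation carries the equal and opposite charge, 1+.
Cation: ligand charges sum to -2; for the ion to be 1+, Os = +3.

cyano(glycinato)tris(triphenylphosphine)osmium(III) cyanohydroxoaurate(I)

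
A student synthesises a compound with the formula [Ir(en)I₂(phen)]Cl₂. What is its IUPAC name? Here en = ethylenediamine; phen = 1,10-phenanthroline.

(ethylenediamine)diiodo(1,10-phenanthroline)iridium(IV) chloride

The 2 chloride counter-ions carry a total charge of -2, so each complex ion is 2+.
Ligand charges: 1×ethylenediamine (neutral), 2×iodo (-1 each), 1×1,10-phenanthroline (neutral); total -2. So Ir + (-2) = 2+, giving Ir = +4.
Ligands are named alphabetically: ethylenediamine before iodo before phenanthroline.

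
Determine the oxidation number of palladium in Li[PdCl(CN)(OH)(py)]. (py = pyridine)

1 lithium outside the brackets (+1 each) → the complex ion is 1−.
Ligand charges: 1×CN = -1; 1×Cl = -1; 1×py neutral; 1×OH = -1; sum -3.
Pd + (-3) = 1− ⇒ Pd is +2.

+2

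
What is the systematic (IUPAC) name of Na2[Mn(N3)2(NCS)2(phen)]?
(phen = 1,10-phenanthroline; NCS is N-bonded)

sodium diazidodiisothiocyanato(1,10-phenanthroline)manganate(II)

The 2 sodium counter-ions carry a total charge of +2, so each complex ion is 2−.
Ligand charges: 1×1,10-phenanthroline (neutral), 2×isothiocyanato (-1 each), 2×azido (-1 each); total -4. So Mn + (-4) = 2−, giving Mn = +2.
The complex ion is anionic, so manganese takes the -ate form manganate(II).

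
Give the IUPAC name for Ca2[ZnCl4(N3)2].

calcium diazidotetrachlorozincate(II)

The 2 calcium counter-ions carry a total charge of +4, so each complex ion is 4−.
Ligand charges: 4×chloro (-1 each), 2×azido (-1 each); total -6. So Zn + (-6) = 4−, giving Zn = +2.
Ligands are named alphabetically: azido before chloro.
The complex ion is anionic, so zinc takes the -ate form zincate(II).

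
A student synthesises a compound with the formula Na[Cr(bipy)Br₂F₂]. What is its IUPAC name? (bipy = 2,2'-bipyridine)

sodium (2,2'-bipyridine)dibromodifluorochromate(III)

The 1 sodium counter-ion carries a total charge of +1, so each complex ion is 1−.
Ligand charges: 2×bromo (-1 each), 2×fluoro (-1 each), 1×2,2'-bipyridine (neutral); total -4. So Cr + (-4) = 1−, giving Cr = +3.
The complex ion is anionic, so chromium takes the -ate form chromate(III).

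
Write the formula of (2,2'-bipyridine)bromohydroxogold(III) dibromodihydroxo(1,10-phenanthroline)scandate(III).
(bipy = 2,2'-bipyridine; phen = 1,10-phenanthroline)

[Au(bipy)Br(OH)][ScBr2(OH)2(phen)]

Cation [Au…]: ligand charges -2, Au(III) ⇒ ion charge 1+.
Anion [Sc…]: ligand charges -4, Sc(III) ⇒ ion charge 1−.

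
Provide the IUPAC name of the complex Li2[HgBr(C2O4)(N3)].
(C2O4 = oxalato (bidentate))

lithium azidobromooxalatomercurate(II)

The 2 lithium counter-ions carry a total charge of +2, so each complex ion is 2−.
Ligand charges: 1×oxalato (-2 each), 1×azido (-1 each), 1×bromo (-1 each); total -4. So Hg + (-4) = 2−, giving Hg = +2.
The complex ion is anionic, so mercury takes the -ate form mercurate(II).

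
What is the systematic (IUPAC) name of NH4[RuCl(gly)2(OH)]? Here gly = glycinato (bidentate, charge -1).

The 1 ammonium counter-ion carries a total charge of +1, so each complex ion is 1−.
Ligand charges: 1×hydroxo (-1 each), 2×glycinato (-1 each), 1×chloro (-1 each); total -4. So Ru + (-4) = 1−, giving Ru = +3.
The complex ion is anionic, so ruthenium takes the -ate form ruthenate(III).

ammonium chlorobis(glycinato)hydroxoruthenate(III)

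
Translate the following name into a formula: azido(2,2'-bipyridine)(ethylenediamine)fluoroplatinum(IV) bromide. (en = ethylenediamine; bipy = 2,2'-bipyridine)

Ligands: 1 fluoro (F, -1), 1 azido (N3, -1), 1 ethylenediamine (en, neutral), 1 2,2'-bipyridine (bipy, neutral). Ligand charge sum = -2.
Charge balance with bromide (-1) requires 1 complex ion per 2 bromide.

[Pt(bipy)(en)F(N3)]Br2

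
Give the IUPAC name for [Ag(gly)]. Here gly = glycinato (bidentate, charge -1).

There is no counter-ion, so the complex is neutral overall.
Ligand charges: 1×glycinato (-1 each); total -1. So Ag + (-1) = 0, giving Ag = +1.

(glycinato)silver(I)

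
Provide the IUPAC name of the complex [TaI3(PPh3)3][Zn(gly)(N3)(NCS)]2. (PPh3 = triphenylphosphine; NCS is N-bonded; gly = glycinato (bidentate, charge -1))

Zinc is always +2 in its complexes; the anion's ligand charges sum to -3, so the complex anion is 1−.
With 2 anions per cation, the cation must be 2×1 = 2+.
Cation: ligand charges sum to -3; for the ion to be 2+, Ta = +5.

triiodotris(triphenylphosphine)tantalum(V) azido(glycinato)isothiocyanatozincate(II)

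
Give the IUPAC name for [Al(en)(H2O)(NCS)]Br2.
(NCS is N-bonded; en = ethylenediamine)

The 2 bromide counter-ions carry a total charge of -2, so each complex ion is 2+.
Ligand charges: 1×isothiocyanato (-1 each), 1×aqua (neutral), 1×ethylenediamine (neutral); total -1. So Al + (-1) = 2+, giving Al = +3.
Ligands are named alphabetically: aqua before ethylenediamine before isothiocyanato.

aqua(ethylenediamine)isothiocyanatoaluminium(III) bromide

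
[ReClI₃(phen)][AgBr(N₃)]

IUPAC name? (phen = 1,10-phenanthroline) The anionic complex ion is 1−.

chlorotriiodo(1,10-phenanthroline)rhenium(V) azidobromoargentate(I)

Both ions are complex: the cation is named first with the plain metal name, the anion second with the -ate form; each ion's ligands are alphabetised independently.
The complex anion is given as 1−; its ligand charges sum to -2, so Ag = +1.
A 1:1 salt means the cation carries the equal and opposite charge, 1+.
Cation: ligand charges sum to -4; for the ion to be 1+, Re = +5.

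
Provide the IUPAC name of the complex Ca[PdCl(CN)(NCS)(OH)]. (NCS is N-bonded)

calcium chlorocyanohydroxoisothiocyanatopalladate(II)

The 1 calcium counter-ion carries a total charge of +2, so each complex ion is 2−.
Ligand charges: 1×chloro (-1 each), 1×cyano (-1 each), 1×hydroxo (-1 each), 1×isothiocyanato (-1 each); total -4. So Pd + (-4) = 2−, giving Pd = +2.
Ligands are named alphabetically: chloro before cyano before hydroxo before isothiocyanato.
The complex ion is anionic, so palladium takes the -ate form palladate(II).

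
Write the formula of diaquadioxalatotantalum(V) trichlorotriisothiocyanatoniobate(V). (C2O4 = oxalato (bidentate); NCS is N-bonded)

Cation [Ta…]: ligand charges -4, Ta(V) ⇒ ion charge 1+.
Anion [Nb…]: ligand charges -6, Nb(V) ⇒ ion charge 1−.
One 1+ cation balances one 1− anion.

[Ta(C2O4)2(H2O)2][NbCl3(NCS)3]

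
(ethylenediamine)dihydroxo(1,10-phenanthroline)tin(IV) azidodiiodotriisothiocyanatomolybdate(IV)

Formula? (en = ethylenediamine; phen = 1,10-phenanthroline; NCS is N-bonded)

Cation [Sn…]: ligand charges -2, Sn(IV) ⇒ ion charge 2+.
Anion [Mo…]: ligand charges -6, Mo(IV) ⇒ ion charge 2−.

[Sn(en)(OH)2(phen)][MoI2(N3)(NCS)3]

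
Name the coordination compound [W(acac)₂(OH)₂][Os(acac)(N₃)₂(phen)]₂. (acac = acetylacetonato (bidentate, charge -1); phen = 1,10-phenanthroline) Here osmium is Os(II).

Both ions are complex: the cation is named first with the plain metal name, the anion second with the -ate form; each ion's ligands are alphabetised independently.
Os is given as +2; the anion's ligand charges sum to -3, so the complex anion is 1−.
With 2 anions per cation, the cation must be 2×1 = 2+.
Cation: ligand charges sum to -4; for the ion to be 2+, W = +6.

bis(acetylacetonato)dihydroxotungsten(VI) (acetylacetonato)diazido(1,10-phenanthroline)osmate(II)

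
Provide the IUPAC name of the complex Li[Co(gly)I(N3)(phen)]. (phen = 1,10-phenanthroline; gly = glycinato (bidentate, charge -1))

The 1 lithium counter-ion carries a total charge of +1, so each complex ion is 1−.
Ligand charges: 1×1,10-phenanthroline (neutral), 1×iodo (-1 each), 1×azido (-1 each), 1×glycinato (-1 each); total -3. So Co + (-3) = 1−, giving Co = +2.
The complex ion is anionic, so cobalt takes the -ate form cobaltate(II).

lithium azido(glycinato)iodo(1,10-phenanthroline)cobaltate(II)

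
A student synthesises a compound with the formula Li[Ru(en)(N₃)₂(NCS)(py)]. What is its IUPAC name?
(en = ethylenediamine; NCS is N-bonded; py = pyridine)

The 1 lithium counter-ion carries a total charge of +1, so each complex ion is 1−.
Ligand charges: 1×ethylenediamine (neutral), 2×azido (-1 each), 1×isothiocyanato (-1 each), 1×pyridine (neutral); total -3. So Ru + (-3) = 1−, giving Ru = +2.
Ligands are named alphabetically: azido before ethylenediamine before isothiocyanato before pyridine.
The complex ion is anionic, so ruthenium takes the -ate form ruthenate(II).

lithium diazido(ethylenediamine)isothiocyanato(pyridine)ruthenate(II)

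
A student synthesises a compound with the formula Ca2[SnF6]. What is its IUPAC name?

calcium hexafluorostannate(II)

The 2 calcium counter-ions carry a total charge of +4, so each complex ion is 4−.
Ligand charges: 6×fluoro (-1 each); total -6. So Sn + (-6) = 4−, giving Sn = +2.
The complex ion is anionic, so tin takes the -ate form stannate(II).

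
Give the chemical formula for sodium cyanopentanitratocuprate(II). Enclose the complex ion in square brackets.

Na4[Cu(CN)(NO3)5]

Ligands: 1 cyano (CN, -1), 5 nitrato (NO3, -1). Ligand charge sum = -6.
With Cu in oxidation state +2, the complex ion is [Cu...]^4−.
Charge balance with sodium (+1) requires 1 complex ion per 4 sodium.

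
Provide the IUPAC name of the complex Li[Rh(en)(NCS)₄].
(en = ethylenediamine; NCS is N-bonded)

lithium (ethylenediamine)tetraisothiocyanatorhodate(III)

The 1 lithium counter-ion carries a total charge of +1, so each complex ion is 1−.
Ligand charges: 1×ethylenediamine (neutral), 4×isothiocyanato (-1 each); total -4. So Rh + (-4) = 1−, giving Rh = +3.
Ligands are named alphabetically: ethylenediamine before isothiocyanato.
The complex ion is anionic, so rhodium takes the -ate form rhodate(III).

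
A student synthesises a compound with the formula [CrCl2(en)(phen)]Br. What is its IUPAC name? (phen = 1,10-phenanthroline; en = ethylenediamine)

The 1 bromide counter-ion carries a total charge of -1, so each complex ion is 1+.
Ligand charges: 2×chloro (-1 each), 1×1,10-phenanthroline (neutral), 1×ethylenediamine (neutral); total -2. So Cr + (-2) = 1+, giving Cr = +3.
Ligands are named alphabetically: chloro before ethylenediamine before phenanthroline.

dichloro(ethylenediamine)(1,10-phenanthroline)chromium(III) bromide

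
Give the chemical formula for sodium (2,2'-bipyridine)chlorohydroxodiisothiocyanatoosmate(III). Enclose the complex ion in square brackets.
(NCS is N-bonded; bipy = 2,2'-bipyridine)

Ligands: 2 isothiocyanato (NCS, -1), 1 chloro (Cl, -1), 1 2,2'-bipyridine (bipy, neutral), 1 hydroxo (OH, -1). Ligand charge sum = -4.
Charge balance with sodium (+1) requires 1 complex ion per 1 sodium.

Na[Os(bipy)Cl(NCS)2(OH)]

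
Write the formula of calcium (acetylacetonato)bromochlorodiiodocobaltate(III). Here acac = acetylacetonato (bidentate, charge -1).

Ligands: 1 chloro (Cl, -1), 1 acetylacetonato (acac, -1), 2 iodo (I, -1), 1 bromo (Br, -1). Ligand charge sum = -5.
With Co in oxidation state +3, the complex ion is [Co...]^2−.
Charge balance with calcium (+2) requires 1 complex ion per 1 calcium.

Ca[Co(acac)BrClI2]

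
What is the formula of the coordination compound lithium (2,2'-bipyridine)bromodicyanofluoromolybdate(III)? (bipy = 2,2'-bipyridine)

Ligands: 2 cyano (CN, -1), 1 bromo (Br, -1), 1 fluoro (F, -1), 1 2,2'-bipyridine (bipy, neutral). Ligand charge sum = -4.
Charge balance with lithium (+1) requires 1 complex ion per 1 lithium.

Li[Mo(bipy)Br(CN)2F]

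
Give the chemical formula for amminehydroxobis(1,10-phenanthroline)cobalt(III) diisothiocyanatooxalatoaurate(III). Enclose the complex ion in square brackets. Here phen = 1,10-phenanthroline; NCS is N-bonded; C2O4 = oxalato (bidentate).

[Co(NH3)(OH)(phen)2][Au(C2O4)(NCS)2]2

Cation [Co…]: ligand charges -1, Co(III) ⇒ ion charge 2+.
Anion [Au…]: ligand charges -4, Au(III) ⇒ ion charge 1−.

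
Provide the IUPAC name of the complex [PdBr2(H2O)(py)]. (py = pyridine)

aquadibromo(pyridine)palladium(II)

There is no counter-ion, so the complex is neutral overall.
Ligand charges: 2×bromo (-1 each), 1×pyridine (neutral), 1×aqua (neutral); total -2. So Pd + (-2) = 0, giving Pd = +2.
Ligands are named alphabetically: aqua before bromo before pyridine.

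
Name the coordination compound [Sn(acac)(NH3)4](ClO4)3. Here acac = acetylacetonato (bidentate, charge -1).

(acetylacetonato)tetraamminetin(IV) perchlorate

The 3 perchlorate counter-ions carry a total charge of -3, so each complex ion is 3+.
Ligand charges: 4×ammine (neutral), 1×acetylacetonato (-1 each); total -1. So Sn + (-1) = 3+, giving Sn = +4.
Ligands are named alphabetically: acetylacetonato before ammine.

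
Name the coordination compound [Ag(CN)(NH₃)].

There is no counter-ion, so the complex is neutral overall.
Ligand charges: 1×ammine (neutral), 1×cyano (-1 each); total -1. So Ag + (-1) = 0, giving Ag = +1.
Ligands are named alphabetically: ammine before cyano.

amminecyanosilver(I)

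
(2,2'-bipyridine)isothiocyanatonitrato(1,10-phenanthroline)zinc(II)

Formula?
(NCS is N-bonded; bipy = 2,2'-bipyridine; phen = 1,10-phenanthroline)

[Zn(bipy)(NCS)(NO3)(phen)]

Ligands: 1 isothiocyanato (NCS, -1), 1 nitrato (NO3, -1), 1 2,2'-bipyridine (bipy, neutral), 1 1,10-phenanthroline (phen, neutral). Ligand charge sum = -2.
With Zn in oxidation state +2, the complex ion is [Zn...].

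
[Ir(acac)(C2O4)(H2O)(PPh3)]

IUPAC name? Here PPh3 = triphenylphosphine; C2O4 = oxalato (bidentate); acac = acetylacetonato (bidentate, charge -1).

There is no counter-ion, so the complex is neutral overall.
Ligand charges: 1×triphenylphosphine (neutral), 1×aqua (neutral), 1×oxalato (-2 each), 1×acetylacetonato (-1 each); total -3. So Ir + (-3) = 0, giving Ir = +3.
Ligands are named alphabetically: acetylacetonato before aqua before oxalato before triphenylphosphine.

(acetylacetonato)aquaoxalato(triphenylphosphine)iridium(III)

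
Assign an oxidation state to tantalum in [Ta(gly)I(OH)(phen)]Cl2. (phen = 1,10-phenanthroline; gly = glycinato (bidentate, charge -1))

+5

2 chloride outside the brackets (-1 each) → the complex ion is 2+.
Ligand charges: 1×phen neutral; 1×OH = -1; 1×gly = -1; 1×I = -1; sum -3.
Ta + (-3) = 2+ ⇒ Ta is +5.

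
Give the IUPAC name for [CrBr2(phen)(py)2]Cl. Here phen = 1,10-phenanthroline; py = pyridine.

dibromo(1,10-phenanthroline)bis(pyridine)chromium(III) chloride

The 1 chloride counter-ion carries a total charge of -1, so each complex ion is 1+.
Ligand charges: 2×bromo (-1 each), 1×1,10-phenanthroline (neutral), 2×pyridine (neutral); total -2. So Cr + (-2) = 1+, giving Cr = +3.
Ligands are named alphabetically: bromo before phenanthroline before pyridine.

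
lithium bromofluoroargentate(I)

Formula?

Ligands: 1 fluoro (F, -1), 1 bromo (Br, -1). Ligand charge sum = -2.
Charge balance with lithium (+1) requires 1 complex ion per 1 lithium.

Li[AgBrF]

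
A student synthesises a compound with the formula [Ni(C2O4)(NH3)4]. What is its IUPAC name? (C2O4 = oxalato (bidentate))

tetraammineoxalatonickel(II)

There is no counter-ion, so the complex is neutral overall.
Ligand charges: 4×ammine (neutral), 1×oxalato (-2 each); total -2. So Ni + (-2) = 0, giving Ni = +2.
Ligands are named alphabetically: ammine before oxalato.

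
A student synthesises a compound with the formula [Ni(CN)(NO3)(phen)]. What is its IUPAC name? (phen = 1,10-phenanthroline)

cyanonitrato(1,10-phenanthroline)nickel(II)

There is no counter-ion, so the complex is neutral overall.
Ligand charges: 1×1,10-phenanthroline (neutral), 1×cyano (-1 each), 1×nitrato (-1 each); total -2. So Ni + (-2) = 0, giving Ni = +2.
Ligands are named alphabetically: cyano before nitrato before phenanthroline.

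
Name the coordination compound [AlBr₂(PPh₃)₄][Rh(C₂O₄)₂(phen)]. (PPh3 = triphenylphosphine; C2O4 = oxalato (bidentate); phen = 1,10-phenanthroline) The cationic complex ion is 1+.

The complex cation is given as 1+; its ligand charges sum to -2, so Al = +3.
A 1:1 salt means the anion carries the equal and opposite charge, 1−.
Anion: ligand charges sum to -4; for the ion to be 1−, Rh = +3.

dibromotetrakis(triphenylphosphine)aluminium(III) dioxalato(1,10-phenanthroline)rhodate(III)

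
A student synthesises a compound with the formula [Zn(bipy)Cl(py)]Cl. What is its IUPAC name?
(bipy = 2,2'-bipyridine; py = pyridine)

(2,2'-bipyridine)chloro(pyridine)zinc(II) chloride

The 1 chloride counter-ion carries a total charge of -1, so each complex ion is 1+.
Ligand charges: 1×chloro (-1 each), 1×2,2'-bipyridine (neutral), 1×pyridine (neutral); total -1. So Zn + (-1) = 1+, giving Zn = +2.
Ligands are named alphabetically: bipyridine before chloro before pyridine.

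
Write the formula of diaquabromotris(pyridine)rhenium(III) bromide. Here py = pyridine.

[ReBr(H2O)2(py)3]Br2

Ligands: 1 bromo (Br, -1), 3 pyridine (py, neutral), 2 aqua (H2O, neutral). Ligand charge sum = -1.
With Re in oxidation state +3, the complex ion is [Re...]^2+.
Charge balance with bromide (-1) requires 1 complex ion per 2 bromide.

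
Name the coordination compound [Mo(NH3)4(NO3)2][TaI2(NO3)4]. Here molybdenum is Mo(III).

Both ions are complex: the cation is named first with the plain metal name, the anion second with the -ate form; each ion's ligands are alphabetised independently.
Mo is given as +3; the cation's ligand charges sum to -2, so the complex cation is 1+.
A 1:1 salt means the anion carries the equal and opposite charge, 1−.
Anion: ligand charges sum to -6; for the ion to be 1−, Ta = +5.

tetraamminedinitratomolybdenum(III) diiodotetranitratotantalate(V)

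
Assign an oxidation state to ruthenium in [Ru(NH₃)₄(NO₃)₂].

No counter-ion: the bracketed complex is neutral.
Ligand charges: 4×NH3 neutral; 2×NO3 = -2; sum -2.
Ru + (-2) = 0 ⇒ Ru is +2.

+2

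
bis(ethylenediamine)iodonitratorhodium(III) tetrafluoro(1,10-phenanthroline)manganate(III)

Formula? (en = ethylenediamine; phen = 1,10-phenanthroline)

Cation [Rh…]: ligand charges -2, Rh(III) ⇒ ion charge 1+.
Anion [Mn…]: ligand charges -4, Mn(III) ⇒ ion charge 1−.

[Rh(en)2I(NO3)][MnF4(phen)]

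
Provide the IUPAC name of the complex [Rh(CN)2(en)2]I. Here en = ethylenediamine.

The 1 iodide counter-ion carries a total charge of -1, so each complex ion is 1+.
Ligand charges: 2×cyano (-1 each), 2×ethylenediamine (neutral); total -2. So Rh + (-2) = 1+, giving Rh = +3.
Ligands are named alphabetically: cyano before ethylenediamine.

dicyanobis(ethylenediamine)rhodium(III) iodide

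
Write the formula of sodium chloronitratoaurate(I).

Na[AuCl(NO3)]

Ligands: 1 chloro (Cl, -1), 1 nitrato (NO3, -1). Ligand charge sum = -2.
With Au in oxidation state +1, the complex ion is [Au...]^1−.
Charge balance with sodium (+1) requires 1 complex ion per 1 sodium.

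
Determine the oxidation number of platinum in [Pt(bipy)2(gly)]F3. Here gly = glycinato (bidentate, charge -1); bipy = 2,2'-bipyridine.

+4

3 fluoride outside the brackets (-1 each) → the complex ion is 3+.
Ligand charges: 1×gly = -1; 2×bipy neutral; sum -1.
Pt + (-1) = 3+ ⇒ Pt is +4.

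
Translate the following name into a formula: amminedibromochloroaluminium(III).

[AlBr2Cl(NH3)]

Ligands: 2 bromo (Br, -1), 1 chloro (Cl, -1), 1 ammine (NH3, neutral). Ligand charge sum = -3.
With Al in oxidation state +3, the complex ion is [Al...].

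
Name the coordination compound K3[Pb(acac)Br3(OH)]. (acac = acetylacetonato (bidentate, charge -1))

potassium (acetylacetonato)tribromohydroxoplumbate(II)

The 3 potassium counter-ions carry a total charge of +3, so each complex ion is 3−.
Ligand charges: 3×bromo (-1 each), 1×acetylacetonato (-1 each), 1×hydroxo (-1 each); total -5. So Pb + (-5) = 3−, giving Pb = +2.
The complex ion is anionic, so lead takes the -ate form plumbate(II).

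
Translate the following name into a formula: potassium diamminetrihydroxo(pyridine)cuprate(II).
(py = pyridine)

Ligands: 1 pyridine (py, neutral), 3 hydroxo (OH, -1), 2 ammine (NH3, neutral). Ligand charge sum = -3.
With Cu in oxidation state +2, the complex ion is [Cu...]^1−.
Charge balance with potassium (+1) requires 1 complex ion per 1 potassium.

K[Cu(NH3)2(OH)3(py)]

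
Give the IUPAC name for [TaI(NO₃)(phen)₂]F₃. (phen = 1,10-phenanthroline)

iodonitratobis(1,10-phenanthroline)tantalum(V) fluoride

The 3 fluoride counter-ions carry a total charge of -3, so each complex ion is 3+.
Ligand charges: 2×1,10-phenanthroline (neutral), 1×nitrato (-1 each), 1×iodo (-1 each); total -2. So Ta + (-2) = 3+, giving Ta = +5.
Ligands are named alphabetically: iodo before nitrato before phenanthroline.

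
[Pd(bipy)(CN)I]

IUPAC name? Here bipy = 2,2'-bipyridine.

(2,2'-bipyridine)cyanoiodopalladium(II)

There is no counter-ion, so the complex is neutral overall.
Ligand charges: 1×iodo (-1 each), 1×cyano (-1 each), 1×2,2'-bipyridine (neutral); total -2. So Pd + (-2) = 0, giving Pd = +2.
Ligands are named alphabetically: bipyridine before cyano before iodo.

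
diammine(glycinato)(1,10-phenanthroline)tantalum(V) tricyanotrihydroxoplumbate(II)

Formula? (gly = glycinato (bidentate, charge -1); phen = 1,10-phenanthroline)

[Ta(gly)(NH3)2(phen)][Pb(CN)3(OH)3]

Cation [Ta…]: ligand charges -1, Ta(V) ⇒ ion charge 4+.
Anion [Pb…]: ligand charges -6, Pb(II) ⇒ ion charge 4−.
One 4+ cation balances one 4− anion.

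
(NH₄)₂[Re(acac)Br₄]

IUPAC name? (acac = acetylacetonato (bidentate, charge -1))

ammonium (acetylacetonato)tetrabromorhenate(III)

The 2 ammonium counter-ions carry a total charge of +2, so each complex ion is 2−.
Ligand charges: 4×bromo (-1 each), 1×acetylacetonato (-1 each); total -5. So Re + (-5) = 2−, giving Re = +3.
Ligands are named alphabetically: acetylacetonato before bromo.
The complex ion is anionic, so rhenium takes the -ate form rhenate(III).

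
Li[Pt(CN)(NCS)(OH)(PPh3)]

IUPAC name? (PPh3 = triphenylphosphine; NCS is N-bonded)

lithium cyanohydroxoisothiocyanato(triphenylphosphine)platinate(II)

The 1 lithium counter-ion carries a total charge of +1, so each complex ion is 1−.
Ligand charges: 1×triphenylphosphine (neutral), 1×cyano (-1 each), 1×isothiocyanato (-1 each), 1×hydroxo (-1 each); total -3. So Pt + (-3) = 1−, giving Pt = +2.
Ligands are named alphabetically: cyano before hydroxo before isothiocyanato before triphenylphosphine.
The complex ion is anionic, so platinum takes the -ate form platinate(II).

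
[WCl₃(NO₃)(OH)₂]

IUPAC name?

There is no counter-ion, so the complex is neutral overall.
Ligand charges: 3×chloro (-1 each), 1×nitrato (-1 each), 2×hydroxo (-1 each); total -6. So W + (-6) = 0, giving W = +6.
Ligands are named alphabetically: chloro before hydroxo before nitrato.

trichlorodihydroxonitratotungsten(VI)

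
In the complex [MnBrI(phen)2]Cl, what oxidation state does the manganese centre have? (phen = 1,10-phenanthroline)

1 chloride outside the brackets (-1 each) → the complex ion is 1+.
Ligand charges: 1×I = -1; 1×Br = -1; 2×phen neutral; sum -2.
Mn + (-2) = 1+ ⇒ Mn is +3.

+3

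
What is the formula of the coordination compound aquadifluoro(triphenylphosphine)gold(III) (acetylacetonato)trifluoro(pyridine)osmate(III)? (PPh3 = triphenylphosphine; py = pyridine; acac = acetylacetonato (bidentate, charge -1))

Cation [Au…]: ligand charges -2, Au(III) ⇒ ion charge 1+.
Anion [Os…]: ligand charges -4, Os(III) ⇒ ion charge 1−.
One 1+ cation balances one 1− anion.

[AuF2(H2O)(PPh3)][Os(acac)F3(py)]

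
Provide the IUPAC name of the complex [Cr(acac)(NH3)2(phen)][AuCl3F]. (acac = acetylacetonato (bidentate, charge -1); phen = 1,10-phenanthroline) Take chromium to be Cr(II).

Cr is given as +2; the cation's ligand charges sum to -1, so the complex cation is 1+.
A 1:1 salt means the anion carries the equal and opposite charge, 1−.
Anion: ligand charges sum to -4; for the ion to be 1−, Au = +3.

(acetylacetonato)diammine(1,10-phenanthroline)chromium(II) trichlorofluoroaurate(III)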